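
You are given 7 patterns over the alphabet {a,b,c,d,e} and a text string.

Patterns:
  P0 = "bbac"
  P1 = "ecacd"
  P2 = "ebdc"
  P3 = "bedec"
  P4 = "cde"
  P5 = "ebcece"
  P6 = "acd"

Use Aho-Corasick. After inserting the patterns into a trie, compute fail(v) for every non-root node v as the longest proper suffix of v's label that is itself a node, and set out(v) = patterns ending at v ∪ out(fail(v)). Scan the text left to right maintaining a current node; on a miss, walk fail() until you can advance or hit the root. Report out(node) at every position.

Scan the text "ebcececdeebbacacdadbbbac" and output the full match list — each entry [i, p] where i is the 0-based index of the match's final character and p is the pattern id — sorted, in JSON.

Construct AC machine:
Trie (insert patterns):
  n0 'ε': a→24 b→1 c→17 e→5
  n1 'b': b→2 e→13
  n2 'bb': a→3
  n3 'bba': c→4
  n4 'bbac': ·  ←P0
  n5 'e': b→10 c→6
  n6 'ec': a→7
  n7 'eca': c→8
  n8 'ecac': d→9
  n9 'ecacd': ·  ←P1
  n10 'eb': c→20 d→11
  n11 'ebd': c→12
  n12 'ebdc': ·  ←P2
  n13 'be': d→14
  n14 'bed': e→15
  n15 'bede': c→16
  n16 'bedec': ·  ←P3
  n17 'c': d→18
  n18 'cd': e→19
  n19 'cde': ·  ←P4
  n20 'ebc': e→21
  n21 'ebce': c→22
  n22 'ebcec': e→23
  n23 'ebcece': ·  ←P5
  n24 'a': c→25
  n25 'ac': d→26
  n26 'acd': ·  ←P6

Failure links (BFS by depth):
  fail(1) 'b': from fail(0)=0 chase 'b': 0 ⇒ 0;  out=∅∪out(0)=∅
  fail(5) 'e': from fail(0)=0 chase 'e': 0 ⇒ 0;  out=∅∪out(0)=∅
  fail(17) 'c': from fail(0)=0 chase 'c': 0 ⇒ 0;  out=∅∪out(0)=∅
  fail(24) 'a': from fail(0)=0 chase 'a': 0 ⇒ 0;  out=∅∪out(0)=∅
  fail(2) 'bb': from fail(1)=0 chase 'b': 0 ⇒ 1;  out=∅∪out(1)=∅
  fail(6) 'ec': from fail(5)=0 chase 'c': 0 ⇒ 17;  out=∅∪out(17)=∅
  fail(10) 'eb': from fail(5)=0 chase 'b': 0 ⇒ 1;  out=∅∪out(1)=∅
  fail(13) 'be': from fail(1)=0 chase 'e': 0 ⇒ 5;  out=∅∪out(5)=∅
  fail(18) 'cd': from fail(17)=0 chase 'd': 0 ⇒ 0;  out=∅∪out(0)=∅
  fail(25) 'ac': from fail(24)=0 chase 'c': 0 ⇒ 17;  out=∅∪out(17)=∅
  fail(3) 'bba': from fail(2)=1 chase 'a': 1→0 ⇒ 24;  out=∅∪out(24)=∅
  fail(7) 'eca': from fail(6)=17 chase 'a': 17→0 ⇒ 24;  out=∅∪out(24)=∅
  fail(11) 'ebd': from fail(10)=1 chase 'd': 1→0 ⇒ 0;  out=∅∪out(0)=∅
  fail(14) 'bed': from fail(13)=5 chase 'd': 5→0 ⇒ 0;  out=∅∪out(0)=∅
  fail(19) 'cde': from fail(18)=0 chase 'e': 0 ⇒ 5;  out={4}∪out(5)={4}
  fail(20) 'ebc': from fail(10)=1 chase 'c': 1→0 ⇒ 17;  out=∅∪out(17)=∅
  fail(26) 'acd': from fail(25)=17 chase 'd': 17 ⇒ 18;  out={6}∪out(18)={6}
  fail(4) 'bbac': from fail(3)=24 chase 'c': 24 ⇒ 25;  out={0}∪out(25)={0}
  fail(8) 'ecac': from fail(7)=24 chase 'c': 24 ⇒ 25;  out=∅∪out(25)=∅
  fail(12) 'ebdc': from fail(11)=0 chase 'c': 0 ⇒ 17;  out={2}∪out(17)={2}
  fail(15) 'bede': from fail(14)=0 chase 'e': 0 ⇒ 5;  out=∅∪out(5)=∅
  fail(21) 'ebce': from fail(20)=17 chase 'e': 17→0 ⇒ 5;  out=∅∪out(5)=∅
  fail(9) 'ecacd': from fail(8)=25 chase 'd': 25 ⇒ 26;  out={1}∪out(26)={1,6}
  fail(16) 'bedec': from fail(15)=5 chase 'c': 5 ⇒ 6;  out={3}∪out(6)={3}
  fail(22) 'ebcec': from fail(21)=5 chase 'c': 5 ⇒ 6;  out=∅∪out(6)=∅
  fail(23) 'ebcece': from fail(22)=6 chase 'e': 6→17→0 ⇒ 5;  out={5}∪out(5)={5}

Scan:
pos 0 'e': at 5
pos 1 'b': at 10
pos 2 'c': at 20
pos 3 'e': at 21
pos 4 'c': at 22
pos 5 'e': at 23  emit P5@[0:5]
pos 6 'c': at 6 (via fail)
pos 7 'd': at 18 (via fail)
pos 8 'e': at 19  emit P4@[6:8]
pos 9 'e': at 5 (via fail)
pos 10 'b': at 10
pos 11 'b': at 2 (via fail)
pos 12 'a': at 3
pos 13 'c': at 4  emit P0@[10:13]
pos 14 'a': at 24 (via fail)
pos 15 'c': at 25
pos 16 'd': at 26  emit P6@[14:16]
pos 17 'a': at 24 (via fail)
pos 18 'd': at 0 (via fail)
pos 19 'b': at 1
pos 20 'b': at 2
pos 21 'b': at 2 (via fail)
pos 22 'a': at 3
pos 23 'c': at 4  emit P0@[20:23]

Result: [[5,5],[8,4],[13,0],[16,6],[23,0]]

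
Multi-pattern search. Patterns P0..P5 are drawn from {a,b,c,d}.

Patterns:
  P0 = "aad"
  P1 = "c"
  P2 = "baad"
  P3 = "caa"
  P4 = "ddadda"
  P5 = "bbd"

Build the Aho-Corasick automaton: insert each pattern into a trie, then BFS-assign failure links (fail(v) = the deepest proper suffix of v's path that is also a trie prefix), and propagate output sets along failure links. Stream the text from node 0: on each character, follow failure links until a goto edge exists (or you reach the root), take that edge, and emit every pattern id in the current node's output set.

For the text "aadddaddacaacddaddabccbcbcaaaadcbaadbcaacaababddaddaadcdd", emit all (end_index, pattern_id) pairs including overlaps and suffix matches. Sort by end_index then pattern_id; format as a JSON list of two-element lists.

Build:
Trie nodes:
  0='ε' goto a→1 b→5 c→4 d→11
  1='a' goto a→2
  2='aa' goto d→3
  3='aad' goto ·  [P0 ends]
  4='c' goto a→9  [P1 ends]
  5='b' goto a→6 b→17
  6='ba' goto a→7
  7='baa' goto d→8
  8='baad' goto ·  [P2 ends]
  9='ca' goto a→10
  10='caa' goto ·  [P3 ends]
  11='d' goto d→12
  12='dd' goto a→13
  13='dda' goto d→14
  14='ddad' goto d→15
  15='ddadd' goto a→16
  16='ddadda' goto ·  [P4 ends]
  17='bb' goto d→18
  18='bbd' goto ·  [P5 ends]

Failure links (BFS by depth):
  n1('a'): parent n0 fail=0; on 'a' 0 → fail=0;  out ∅∪∅=∅
  n4('c'): parent n0 fail=0; on 'c' 0 → fail=0;  out {1}∪∅={1}
  n5('b'): parent n0 fail=0; on 'b' 0 → fail=0;  out ∅∪∅=∅
  n11('d'): parent n0 fail=0; on 'd' 0 → fail=0;  out ∅∪∅=∅
  n2('aa'): parent n1 fail=0; on 'a' 0 → fail=1;  out ∅∪∅=∅
  n6('ba'): parent n5 fail=0; on 'a' 0 → fail=1;  out ∅∪∅=∅
  n9('ca'): parent n4 fail=0; on 'a' 0 → fail=1;  out ∅∪∅=∅
  n12('dd'): parent n11 fail=0; on 'd' 0 → fail=11;  out ∅∪∅=∅
  n17('bb'): parent n5 fail=0; on 'b' 0 → fail=5;  out ∅∪∅=∅
  n3('aad'): parent n2 fail=1; on 'd' 1→0 → fail=11;  out {0}∪∅={0}
  n7('baa'): parent n6 fail=1; on 'a' 1 → fail=2;  out ∅∪∅=∅
  n10('caa'): parent n9 fail=1; on 'a' 1 → fail=2;  out {3}∪∅={3}
  n13('dda'): parent n12 fail=11; on 'a' 11→0 → fail=1;  out ∅∪∅=∅
  n18('bbd'): parent n17 fail=5; on 'd' 5→0 → fail=11;  out {5}∪∅={5}
  n8('baad'): parent n7 fail=2; on 'd' 2 → fail=3;  out {2}∪{0}={0,2}
  n14('ddad'): parent n13 fail=1; on 'd' 1→0 → fail=11;  out ∅∪∅=∅
  n15('ddadd'): parent n14 fail=11; on 'd' 11 → fail=12;  out ∅∪∅=∅
  n16('ddadda'): parent n15 fail=12; on 'a' 12 → fail=13;  out {4}∪∅={4}

Run:
pos 0 'a': at 1
pos 1 'a': at 2
pos 2 'd': at 3  ** P0@[0:2]
pos 3 'd': at 12 ·f
pos 4 'd': at 12 ·f
pos 5 'a': at 13
pos 6 'd': at 14
pos 7 'd': at 15
pos 8 'a': at 16  ** P4@[3:8]
pos 9 'c': at 4 ·f  ** P1@[9:9]
pos 10 'a': at 9
pos 11 'a': at 10  ** P3@[9:11]
pos 12 'c': at 4 ·f  ** P1@[12:12]
pos 13 'd': at 11 ·f
pos 14 'd': at 12
pos 15 'a': at 13
pos 16 'd': at 14
pos 17 'd': at 15
pos 18 'a': at 16  ** P4@[13:18]
pos 19 'b': at 5 ·f
pos 20 'c': at 4 ·f  ** P1@[20:20]
pos 21 'c': at 4 ·f  ** P1@[21:21]
pos 22 'b': at 5 ·f
pos 23 'c': at 4 ·f  ** P1@[23:23]
pos 24 'b': at 5 ·f
pos 25 'c': at 4 ·f  ** P1@[25:25]
pos 26 'a': at 9
pos 27 'a': at 10  ** P3@[25:27]
pos 28 'a': at 2 ·f
pos 29 'a': at 2 ·f
pos 30 'd': at 3  ** P0@[28:30]
pos 31 'c': at 4 ·f  ** P1@[31:31]
pos 32 'b': at 5 ·f
pos 33 'a': at 6
pos 34 'a': at 7
pos 35 'd': at 8  ** P0@[33:35],P2@[32:35]
pos 36 'b': at 5 ·f
pos 37 'c': at 4 ·f  ** P1@[37:37]
pos 38 'a': at 9
pos 39 'a': at 10  ** P3@[37:39]
pos 40 'c': at 4 ·f  ** P1@[40:40]
pos 41 'a': at 9
pos 42 'a': at 10  ** P3@[40:42]
pos 43 'b': at 5 ·f
pos 44 'a': at 6
pos 45 'b': at 5 ·f
pos 46 'd': at 11 ·f
pos 47 'd': at 12
pos 48 'a': at 13
pos 49 'd': at 14
pos 50 'd': at 15
pos 51 'a': at 16  ** P4@[46:51]
pos 52 'a': at 2 ·f
pos 53 'd': at 3  ** P0@[51:53]
pos 54 'c': at 4 ·f  ** P1@[54:54]
pos 55 'd': at 11 ·f
pos 56 'd': at 12

Result: [[2,0],[8,4],[9,1],[11,3],[12,1],[18,4],[20,1],[21,1],[23,1],[25,1],[27,3],[30,0],[31,1],[35,0],[35,2],[37,1],[39,3],[40,1],[42,3],[51,4],[53,0],[54,1]]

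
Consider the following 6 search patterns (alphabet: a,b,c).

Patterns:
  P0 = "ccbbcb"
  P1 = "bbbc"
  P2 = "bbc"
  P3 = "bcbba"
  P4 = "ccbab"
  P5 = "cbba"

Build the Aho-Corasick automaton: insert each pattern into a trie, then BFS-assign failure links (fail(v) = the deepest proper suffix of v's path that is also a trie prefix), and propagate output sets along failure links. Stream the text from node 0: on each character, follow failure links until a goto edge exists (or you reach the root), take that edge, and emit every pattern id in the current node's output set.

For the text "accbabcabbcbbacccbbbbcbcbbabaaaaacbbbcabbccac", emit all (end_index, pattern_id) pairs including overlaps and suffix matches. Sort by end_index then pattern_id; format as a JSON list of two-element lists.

Build:
Trie (insert patterns):
  0='ε' goto b→7 c→1
  1='c' goto b→18 c→2
  2='cc' goto b→3
  3='ccb' goto a→16 b→4
  4='ccbb' goto c→5
  5='ccbbc' goto b→6
  6='ccbbcb' goto ·  ←P0
  7='b' goto b→8 c→12
  8='bb' goto b→9 c→11
  9='bbb' goto c→10
  10='bbbc' goto ·  ←P1
  11='bbc' goto ·  ←P2
  12='bc' goto b→13
  13='bcb' goto b→14
  14='bcbb' goto a→15
  15='bcbba' goto ·  ←P3
  16='ccba' goto b→17
  17='ccbab' goto ·  ←P4
  18='cb' goto b→19
  19='cbb' goto a→20
  20='cbba' goto ·  ←P5

Failure links (BFS by depth):
  n1('c'): parent n0 fail=0; on 'c' 0 → fail=0;  out ∅∪∅=∅
  n7('b'): parent n0 fail=0; on 'b' 0 → fail=0;  out ∅∪∅=∅
  n2('cc'): parent n1 fail=0; on 'c' 0 → fail=1;  out ∅∪∅=∅
  n8('bb'): parent n7 fail=0; on 'b' 0 → fail=7;  out ∅∪∅=∅
  n12('bc'): parent n7 fail=0; on 'c' 0 → fail=1;  out ∅∪∅=∅
  n18('cb'): parent n1 fail=0; on 'b' 0 → fail=7;  out ∅∪∅=∅
  n3('ccb'): parent n2 fail=1; on 'b' 1 → fail=18;  out ∅∪∅=∅
  n9('bbb'): parent n8 fail=7; on 'b' 7 → fail=8;  out ∅∪∅=∅
  n11('bbc'): parent n8 fail=7; on 'c' 7 → fail=12;  out {2}∪∅={2}
  n13('bcb'): parent n12 fail=1; on 'b' 1 → fail=18;  out ∅∪∅=∅
  n19('cbb'): parent n18 fail=7; on 'b' 7 → fail=8;  out ∅∪∅=∅
  n4('ccbb'): parent n3 fail=18; on 'b' 18 → fail=19;  out ∅∪∅=∅
  n10('bbbc'): parent n9 fail=8; on 'c' 8 → fail=11;  out {1}∪{2}={1,2}
  n14('bcbb'): parent n13 fail=18; on 'b' 18 → fail=19;  out ∅∪∅=∅
  n16('ccba'): parent n3 fail=18; on 'a' 18→7→0 → fail=0;  out ∅∪∅=∅
  n20('cbba'): parent n19 fail=8; on 'a' 8→7→0 → fail=0;  out {5}∪∅={5}
  n5('ccbbc'): parent n4 fail=19; on 'c' 19→8 → fail=11;  out ∅∪{2}={2}
  n15('bcbba'): parent n14 fail=19; on 'a' 19 → fail=20;  out {3}∪{5}={3,5}
  n17('ccbab'): parent n16 fail=0; on 'b' 0 → fail=7;  out {4}∪∅={4}
  n6('ccbbcb'): parent n5 fail=11; on 'b' 11→12 → fail=13;  out {0}∪∅={0}

Text stream:
[0] read 'a'  n0⇒n0
[1] read 'c'  n0⇒n1
[2] read 'c'  n1⇒n2
[3] read 'b'  n2⇒n3
[4] read 'a'  n3⇒n16
[5] read 'b'  n16⇒n17  → match P4@[1:5]
[6] read 'c'  n17⇒n12 ·f
[7] read 'a'  n12⇒n0 ·f
[8] read 'b'  n0⇒n7
[9] read 'b'  n7⇒n8
[10] read 'c'  n8⇒n11  → match P2@[8:10]
[11] read 'b'  n11⇒n13 ·f
[12] read 'b'  n13⇒n14
[13] read 'a'  n14⇒n15  → match P3@[9:13],P5@[10:13]
[14] read 'c'  n15⇒n1 ·f
[15] read 'c'  n1⇒n2
[16] read 'c'  n2⇒n2 ·f
[17] read 'b'  n2⇒n3
[18] read 'b'  n3⇒n4
[19] read 'b'  n4⇒n9 ·f
[20] read 'b'  n9⇒n9 ·f
[21] read 'c'  n9⇒n10  → match P1@[18:21],P2@[19:21]
[22] read 'b'  n10⇒n13 ·f
[23] read 'c'  n13⇒n12 ·f
[24] read 'b'  n12⇒n13
[25] read 'b'  n13⇒n14
[26] read 'a'  n14⇒n15  → match P3@[22:26],P5@[23:26]
[27] read 'b'  n15⇒n7 ·f
[28] read 'a'  n7⇒n0 ·f
[29] read 'a'  n0⇒n0
[30] read 'a'  n0⇒n0
[31] read 'a'  n0⇒n0
[32] read 'a'  n0⇒n0
[33] read 'c'  n0⇒n1
[34] read 'b'  n1⇒n18
[35] read 'b'  n18⇒n19
[36] read 'b'  n19⇒n9 ·f
[37] read 'c'  n9⇒n10  → match P1@[34:37],P2@[35:37]
[38] read 'a'  n10⇒n0 ·f
[39] read 'b'  n0⇒n7
[40] read 'b'  n7⇒n8
[41] read 'c'  n8⇒n11  → match P2@[39:41]
[42] read 'c'  n11⇒n2 ·f
[43] read 'a'  n2⇒n0 ·f
[44] read 'c'  n0⇒n1

All matches (sorted): [[5,4],[10,2],[13,3],[13,5],[21,1],[21,2],[26,3],[26,5],[37,1],[37,2],[41,2]]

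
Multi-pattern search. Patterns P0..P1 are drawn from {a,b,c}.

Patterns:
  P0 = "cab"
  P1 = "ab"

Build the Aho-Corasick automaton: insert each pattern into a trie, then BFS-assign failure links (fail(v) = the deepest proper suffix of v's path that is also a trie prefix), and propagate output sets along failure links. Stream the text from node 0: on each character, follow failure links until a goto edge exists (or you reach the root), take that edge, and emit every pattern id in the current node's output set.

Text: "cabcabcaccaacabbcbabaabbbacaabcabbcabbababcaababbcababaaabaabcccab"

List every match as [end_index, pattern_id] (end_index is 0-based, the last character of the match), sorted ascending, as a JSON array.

Build:
Trie (insert patterns):
  0='ε' goto a→4 c→1
  1='c' goto a→2
  2='ca' goto b→3
  3='cab' goto ·  [P0 ends]
  4='a' goto b→5
  5='ab' goto ·  [P1 ends]

BFS fail/out derivation:
  n1('c'): parent n0 fail=0; on 'c' 0 → fail=0;  out ∅∪∅=∅
  n4('a'): parent n0 fail=0; on 'a' 0 → fail=0;  out ∅∪∅=∅
  n2('ca'): parent n1 fail=0; on 'a' 0 → fail=4;  out ∅∪∅=∅
  n5('ab'): parent n4 fail=0; on 'b' 0 → fail=0;  out {1}∪∅={1}
  n3('cab'): parent n2 fail=4; on 'b' 4 → fail=5;  out {0}∪{1}={0,1}

Scan:
pos 0 'c': at 1
pos 1 'a': at 2
pos 2 'b': at 3  emit P0@[0:2],P1@[1:2]
pos 3 'c': at 1 ·f
pos 4 'a': at 2
pos 5 'b': at 3  emit P0@[3:5],P1@[4:5]
pos 6 'c': at 1 ·f
pos 7 'a': at 2
pos 8 'c': at 1 ·f
pos 9 'c': at 1 ·f
pos 10 'a': at 2
pos 11 'a': at 4 ·f
pos 12 'c': at 1 ·f
pos 13 'a': at 2
pos 14 'b': at 3  emit P0@[12:14],P1@[13:14]
pos 15 'b': at 0 ·f
pos 16 'c': at 1
pos 17 'b': at 0 ·f
pos 18 'a': at 4
pos 19 'b': at 5  emit P1@[18:19]
pos 20 'a': at 4 ·f
pos 21 'a': at 4 ·f
pos 22 'b': at 5  emit P1@[21:22]
pos 23 'b': at 0 ·f
pos 24 'b': at 0
pos 25 'a': at 4
pos 26 'c': at 1 ·f
pos 27 'a': at 2
pos 28 'a': at 4 ·f
pos 29 'b': at 5  emit P1@[28:29]
pos 30 'c': at 1 ·f
pos 31 'a': at 2
pos 32 'b': at 3  emit P0@[30:32],P1@[31:32]
pos 33 'b': at 0 ·f
pos 34 'c': at 1
pos 35 'a': at 2
pos 36 'b': at 3  emit P0@[34:36],P1@[35:36]
pos 37 'b': at 0 ·f
pos 38 'a': at 4
pos 39 'b': at 5  emit P1@[38:39]
pos 40 'a': at 4 ·f
pos 41 'b': at 5  emit P1@[40:41]
pos 42 'c': at 1 ·f
pos 43 'a': at 2
pos 44 'a': at 4 ·f
pos 45 'b': at 5  emit P1@[44:45]
pos 46 'a': at 4 ·f
pos 47 'b': at 5  emit P1@[46:47]
pos 48 'b': at 0 ·f
pos 49 'c': at 1
pos 50 'a': at 2
pos 51 'b': at 3  emit P0@[49:51],P1@[50:51]
pos 52 'a': at 4 ·f
pos 53 'b': at 5  emit P1@[52:53]
pos 54 'a': at 4 ·f
pos 55 'a': at 4 ·f
pos 56 'a': at 4 ·f
pos 57 'b': at 5  emit P1@[56:57]
pos 58 'a': at 4 ·f
pos 59 'a': at 4 ·f
pos 60 'b': at 5  emit P1@[59:60]
pos 61 'c': at 1 ·f
pos 62 'c': at 1 ·f
pos 63 'c': at 1 ·f
pos 64 'a': at 2
pos 65 'b': at 3  emit P0@[63:65],P1@[64:65]

All matches (sorted): [[2,0],[2,1],[5,0],[5,1],[14,0],[14,1],[19,1],[22,1],[29,1],[32,0],[32,1],[36,0],[36,1],[39,1],[41,1],[45,1],[47,1],[51,0],[51,1],[53,1],[57,1],[60,1],[65,0],[65,1]]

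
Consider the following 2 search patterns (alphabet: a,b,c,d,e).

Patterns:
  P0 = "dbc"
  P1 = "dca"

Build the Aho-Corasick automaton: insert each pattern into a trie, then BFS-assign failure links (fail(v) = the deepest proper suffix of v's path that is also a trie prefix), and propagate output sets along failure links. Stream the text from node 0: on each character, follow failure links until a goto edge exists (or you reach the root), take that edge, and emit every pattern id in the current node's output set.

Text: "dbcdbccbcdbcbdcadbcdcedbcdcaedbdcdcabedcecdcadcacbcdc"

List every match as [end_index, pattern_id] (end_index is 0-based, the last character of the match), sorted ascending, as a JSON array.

Build automaton:
Trie (insert patterns):
  n0 'ε': d→1
  n1 'd': b→2 c→4
  n2 'db': c→3
  n3 'dbc': ·  [P0 ends]
  n4 'dc': a→5
  n5 'dca': ·  [P1 ends]

BFS fail/out derivation:
  n1('d'): parent n0 fail=0; on 'd' 0 → fail=0;  out ∅∪∅=∅
  n2('db'): parent n1 fail=0; on 'b' 0 → fail=0;  out ∅∪∅=∅
  n4('dc'): parent n1 fail=0; on 'c' 0 → fail=0;  out ∅∪∅=∅
  n3('dbc'): parent n2 fail=0; on 'c' 0 → fail=0;  out {0}∪∅={0}
  n5('dca'): parent n4 fail=0; on 'a' 0 → fail=0;  out {1}∪∅={1}

Run:
i=0 'd': node 0→1
i=1 'b': node 1→2
i=2 'c': node 2→3  emit P0@[0:2]
i=3 'd': node 3→1 ·f
i=4 'b': node 1→2
i=5 'c': node 2→3  emit P0@[3:5]
i=6 'c': node 3→0 ·f
i=7 'b': node 0→0
i=8 'c': node 0→0
i=9 'd': node 0→1
i=10 'b': node 1→2
i=11 'c': node 2→3  emit P0@[9:11]
i=12 'b': node 3→0 ·f
i=13 'd': node 0→1
i=14 'c': node 1→4
i=15 'a': node 4→5  emit P1@[13:15]
i=16 'd': node 5→1 ·f
i=17 'b': node 1→2
i=18 'c': node 2→3  emit P0@[16:18]
i=19 'd': node 3→1 ·f
i=20 'c': node 1→4
i=21 'e': node 4→0 ·f
i=22 'd': node 0→1
i=23 'b': node 1→2
i=24 'c': node 2→3  emit P0@[22:24]
i=25 'd': node 3→1 ·f
i=26 'c': node 1→4
i=27 'a': node 4→5  emit P1@[25:27]
i=28 'e': node 5→0 ·f
i=29 'd': node 0→1
i=30 'b': node 1→2
i=31 'd': node 2→1 ·f
i=32 'c': node 1→4
i=33 'd': node 4→1 ·f
i=34 'c': node 1→4
i=35 'a': node 4→5  emit P1@[33:35]
i=36 'b': node 5→0 ·f
i=37 'e': node 0→0
i=38 'd': node 0→1
i=39 'c': node 1→4
i=40 'e': node 4→0 ·f
i=41 'c': node 0→0
i=42 'd': node 0→1
i=43 'c': node 1→4
i=44 'a': node 4→5  emit P1@[42:44]
i=45 'd': node 5→1 ·f
i=46 'c': node 1→4
i=47 'a': node 4→5  emit P1@[45:47]
i=48 'c': node 5→0 ·f
i=49 'b': node 0→0
i=50 'c': node 0→0
i=51 'd': node 0→1
i=52 'c': node 1→4

Matches: [[2,0],[5,0],[11,0],[15,1],[18,0],[24,0],[27,1],[35,1],[44,1],[47,1]]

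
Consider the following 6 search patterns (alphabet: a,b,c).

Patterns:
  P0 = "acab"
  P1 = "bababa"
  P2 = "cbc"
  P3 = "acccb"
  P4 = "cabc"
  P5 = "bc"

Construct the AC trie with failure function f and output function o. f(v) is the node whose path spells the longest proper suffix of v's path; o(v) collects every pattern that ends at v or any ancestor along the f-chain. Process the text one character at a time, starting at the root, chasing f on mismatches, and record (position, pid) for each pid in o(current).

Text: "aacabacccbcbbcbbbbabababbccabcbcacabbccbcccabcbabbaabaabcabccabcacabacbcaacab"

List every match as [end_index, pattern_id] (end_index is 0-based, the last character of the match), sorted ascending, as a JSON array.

Build automaton:
Trie nodes:
  n0 'ε': a→1 b→5 c→11
  n1 'a': c→2
  n2 'ac': a→3 c→14
  n3 'aca': b→4
  n4 'acab': ·  ←P0
  n5 'b': a→6 c→20
  n6 'ba': b→7
  n7 'bab': a→8
  n8 'baba': b→9
  n9 'babab': a→10
  n10 'bababa': ·  ←P1
  n11 'c': a→17 b→12
  n12 'cb': c→13
  n13 'cbc': ·  ←P2
  n14 'acc': c→15
  n15 'accc': b→16
  n16 'acccb': ·  ←P3
  n17 'ca': b→18
  n18 'cab': c→19
  n19 'cabc': ·  ←P4
  n20 'bc': ·  ←P5

BFS fail/out derivation:
  fail(1) 'a': from fail(0)=0 chase 'a': 0 ⇒ 0;  out=∅∪out(0)=∅
  fail(5) 'b': from fail(0)=0 chase 'b': 0 ⇒ 0;  out=∅∪out(0)=∅
  fail(11) 'c': from fail(0)=0 chase 'c': 0 ⇒ 0;  out=∅∪out(0)=∅
  fail(2) 'ac': from fail(1)=0 chase 'c': 0 ⇒ 11;  out=∅∪out(11)=∅
  fail(6) 'ba': from fail(5)=0 chase 'a': 0 ⇒ 1;  out=∅∪out(1)=∅
  fail(12) 'cb': from fail(11)=0 chase 'b': 0 ⇒ 5;  out=∅∪out(5)=∅
  fail(17) 'ca': from fail(11)=0 chase 'a': 0 ⇒ 1;  out=∅∪out(1)=∅
  fail(20) 'bc': from fail(5)=0 chase 'c': 0 ⇒ 11;  out={5}∪out(11)={5}
  fail(3) 'aca': from fail(2)=11 chase 'a': 11 ⇒ 17;  out=∅∪out(17)=∅
  fail(7) 'bab': from fail(6)=1 chase 'b': 1→0 ⇒ 5;  out=∅∪out(5)=∅
  fail(13) 'cbc': from fail(12)=5 chase 'c': 5 ⇒ 20;  out={2}∪out(20)={2,5}
  fail(14) 'acc': from fail(2)=11 chase 'c': 11→0 ⇒ 11;  out=∅∪out(11)=∅
  fail(18) 'cab': from fail(17)=1 chase 'b': 1→0 ⇒ 5;  out=∅∪out(5)=∅
  fail(4) 'acab': from fail(3)=17 chase 'b': 17 ⇒ 18;  out={0}∪out(18)={0}
  fail(8) 'baba': from fail(7)=5 chase 'a': 5 ⇒ 6;  out=∅∪out(6)=∅
  fail(15) 'accc': from fail(14)=11 chase 'c': 11→0 ⇒ 11;  out=∅∪out(11)=∅
  fail(19) 'cabc': from fail(18)=5 chase 'c': 5 ⇒ 20;  out={4}∪out(20)={4,5}
  fail(9) 'babab': from fail(8)=6 chase 'b': 6 ⇒ 7;  out=∅∪out(7)=∅
  fail(16) 'acccb': from fail(15)=11 chase 'b': 11 ⇒ 12;  out={3}∪out(12)={3}
  fail(10) 'bababa': from fail(9)=7 chase 'a': 7 ⇒ 8;  out={1}∪out(8)={1}

Scan:
i=0 'a': node 0→1
i=1 'a': node 1→1 (fail-walked)
i=2 'c': node 1→2
i=3 'a': node 2→3
i=4 'b': node 3→4  emit P0@[1:4]
i=5 'a': node 4→6 (fail-walked)
i=6 'c': node 6→2 (fail-walked)
i=7 'c': node 2→14
i=8 'c': node 14→15
i=9 'b': node 15→16  emit P3@[5:9]
i=10 'c': node 16→13 (fail-walked)  emit P2@[8:10],P5@[9:10]
i=11 'b': node 13→12 (fail-walked)
i=12 'b': node 12→5 (fail-walked)
i=13 'c': node 5→20  emit P5@[12:13]
i=14 'b': node 20→12 (fail-walked)
i=15 'b': node 12→5 (fail-walked)
i=16 'b': node 5→5 (fail-walked)
i=17 'b': node 5→5 (fail-walked)
i=18 'a': node 5→6
i=19 'b': node 6→7
i=20 'a': node 7→8
i=21 'b': node 8→9
i=22 'a': node 9→10  emit P1@[17:22]
i=23 'b': node 10→9 (fail-walked)
i=24 'b': node 9→5 (fail-walked)
i=25 'c': node 5→20  emit P5@[24:25]
i=26 'c': node 20→11 (fail-walked)
i=27 'a': node 11→17
i=28 'b': node 17→18
i=29 'c': node 18→19  emit P4@[26:29],P5@[28:29]
i=30 'b': node 19→12 (fail-walked)
i=31 'c': node 12→13  emit P2@[29:31],P5@[30:31]
i=32 'a': node 13→17 (fail-walked)
i=33 'c': node 17→2 (fail-walked)
i=34 'a': node 2→3
i=35 'b': node 3→4  emit P0@[32:35]
i=36 'b': node 4→5 (fail-walked)
i=37 'c': node 5→20  emit P5@[36:37]
i=38 'c': node 20→11 (fail-walked)
i=39 'b': node 11→12
i=40 'c': node 12→13  emit P2@[38:40],P5@[39:40]
i=41 'c': node 13→11 (fail-walked)
i=42 'c': node 11→11 (fail-walked)
i=43 'a': node 11→17
i=44 'b': node 17→18
i=45 'c': node 18→19  emit P4@[42:45],P5@[44:45]
i=46 'b': node 19→12 (fail-walked)
i=47 'a': node 12→6 (fail-walked)
i=48 'b': node 6→7
i=49 'b': node 7→5 (fail-walked)
i=50 'a': node 5→6
i=51 'a': node 6→1 (fail-walked)
i=52 'b': node 1→5 (fail-walked)
i=53 'a': node 5→6
i=54 'a': node 6→1 (fail-walked)
i=55 'b': node 1→5 (fail-walked)
i=56 'c': node 5→20  emit P5@[55:56]
i=57 'a': node 20→17 (fail-walked)
i=58 'b': node 17→18
i=59 'c': node 18→19  emit P4@[56:59],P5@[58:59]
i=60 'c': node 19→11 (fail-walked)
i=61 'a': node 11→17
i=62 'b': node 17→18
i=63 'c': node 18→19  emit P4@[60:63],P5@[62:63]
i=64 'a': node 19→17 (fail-walked)
i=65 'c': node 17→2 (fail-walked)
i=66 'a': node 2→3
i=67 'b': node 3→4  emit P0@[64:67]
i=68 'a': node 4→6 (fail-walked)
i=69 'c': node 6→2 (fail-walked)
i=70 'b': node 2→12 (fail-walked)
i=71 'c': node 12→13  emit P2@[69:71],P5@[70:71]
i=72 'a': node 13→17 (fail-walked)
i=73 'a': node 17→1 (fail-walked)
i=74 'c': node 1→2
i=75 'a': node 2→3
i=76 'b': node 3→4  emit P0@[73:76]

Result: [[4,0],[9,3],[10,2],[10,5],[13,5],[22,1],[25,5],[29,4],[29,5],[31,2],[31,5],[35,0],[37,5],[40,2],[40,5],[45,4],[45,5],[56,5],[59,4],[59,5],[63,4],[63,5],[67,0],[71,2],[71,5],[76,0]]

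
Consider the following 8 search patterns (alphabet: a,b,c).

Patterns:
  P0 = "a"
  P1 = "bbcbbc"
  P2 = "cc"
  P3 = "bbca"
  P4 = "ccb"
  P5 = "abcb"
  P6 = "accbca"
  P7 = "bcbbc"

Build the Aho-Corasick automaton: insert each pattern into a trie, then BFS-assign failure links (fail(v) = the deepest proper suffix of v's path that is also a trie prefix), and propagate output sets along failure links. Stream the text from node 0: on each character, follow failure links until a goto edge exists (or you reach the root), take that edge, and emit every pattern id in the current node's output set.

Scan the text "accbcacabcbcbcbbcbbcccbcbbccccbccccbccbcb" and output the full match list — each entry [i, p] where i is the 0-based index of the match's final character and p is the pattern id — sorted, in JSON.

Build:
Trie (insert patterns):
  n0 'ε': a→1 b→2 c→8
  n1 'a': b→12 c→15  [P0 ends]
  n2 'b': b→3 c→20
  n3 'bb': c→4
  n4 'bbc': a→10 b→5
  n5 'bbcb': b→6
  n6 'bbcbb': c→7
  n7 'bbcbbc': ·  [P1 ends]
  n8 'c': c→9
  n9 'cc': b→11  [P2 ends]
  n10 'bbca': ·  [P3 ends]
  n11 'ccb': ·  [P4 ends]
  n12 'ab': c→13
  n13 'abc': b→14
  n14 'abcb': ·  [P5 ends]
  n15 'ac': c→16
  n16 'acc': b→17
  n17 'accb': c→18
  n18 'accbc': a→19
  n19 'accbca': ·  [P6 ends]
  n20 'bc': b→21
  n21 'bcb': b→22
  n22 'bcbb': c→23
  n23 'bcbbc': ·  [P7 ends]

BFS fail/out derivation:
  fail(1) 'a': from fail(0)=0 chase 'a': 0 ⇒ 0;  out={0}∪out(0)={0}
  fail(2) 'b': from fail(0)=0 chase 'b': 0 ⇒ 0;  out=∅∪out(0)=∅
  fail(8) 'c': from fail(0)=0 chase 'c': 0 ⇒ 0;  out=∅∪out(0)=∅
  fail(3) 'bb': from fail(2)=0 chase 'b': 0 ⇒ 2;  out=∅∪out(2)=∅
  fail(9) 'cc': from fail(8)=0 chase 'c': 0 ⇒ 8;  out={2}∪out(8)={2}
  fail(12) 'ab': from fail(1)=0 chase 'b': 0 ⇒ 2;  out=∅∪out(2)=∅
  fail(15) 'ac': from fail(1)=0 chase 'c': 0 ⇒ 8;  out=∅∪out(8)=∅
  fail(20) 'bc': from fail(2)=0 chase 'c': 0 ⇒ 8;  out=∅∪out(8)=∅
  fail(4) 'bbc': from fail(3)=2 chase 'c': 2 ⇒ 20;  out=∅∪out(20)=∅
  fail(11) 'ccb': from fail(9)=8 chase 'b': 8→0 ⇒ 2;  out={4}∪out(2)={4}
  fail(13) 'abc': from fail(12)=2 chase 'c': 2 ⇒ 20;  out=∅∪out(20)=∅
  fail(16) 'acc': from fail(15)=8 chase 'c': 8 ⇒ 9;  out=∅∪out(9)={2}
  fail(21) 'bcb': from fail(20)=8 chase 'b': 8→0 ⇒ 2;  out=∅∪out(2)=∅
  fail(5) 'bbcb': from fail(4)=20 chase 'b': 20 ⇒ 21;  out=∅∪out(21)=∅
  fail(10) 'bbca': from fail(4)=20 chase 'a': 20→8→0 ⇒ 1;  out={3}∪out(1)={0,3}
  fail(14) 'abcb': from fail(13)=20 chase 'b': 20 ⇒ 21;  out={5}∪out(21)={5}
  fail(17) 'accb': from fail(16)=9 chase 'b': 9 ⇒ 11;  out=∅∪out(11)={4}
  fail(22) 'bcbb': from fail(21)=2 chase 'b': 2 ⇒ 3;  out=∅∪out(3)=∅
  fail(6) 'bbcbb': from fail(5)=21 chase 'b': 21 ⇒ 22;  out=∅∪out(22)=∅
  fail(18) 'accbc': from fail(17)=11 chase 'c': 11→2 ⇒ 20;  out=∅∪out(20)=∅
  fail(23) 'bcbbc': from fail(22)=3 chase 'c': 3 ⇒ 4;  out={7}∪out(4)={7}
  fail(7) 'bbcbbc': from fail(6)=22 chase 'c': 22 ⇒ 23;  out={1}∪out(23)={1,7}
  fail(19) 'accbca': from fail(18)=20 chase 'a': 20→8→0 ⇒ 1;  out={6}∪out(1)={0,6}

Run:
i=0 'a': node 0→1  ** P0@[0:0]
i=1 'c': node 1→15
i=2 'c': node 15→16  ** P2@[1:2]
i=3 'b': node 16→17  ** P4@[1:3]
i=4 'c': node 17→18
i=5 'a': node 18→19  ** P0@[5:5],P6@[0:5]
i=6 'c': node 19→15 (via fail)
i=7 'a': node 15→1 (via fail)  ** P0@[7:7]
i=8 'b': node 1→12
i=9 'c': node 12→13
i=10 'b': node 13→14  ** P5@[7:10]
i=11 'c': node 14→20 (via fail)
i=12 'b': node 20→21
i=13 'c': node 21→20 (via fail)
i=14 'b': node 20→21
i=15 'b': node 21→22
i=16 'c': node 22→23  ** P7@[12:16]
i=17 'b': node 23→5 (via fail)
i=18 'b': node 5→6
i=19 'c': node 6→7  ** P1@[14:19],P7@[15:19]
i=20 'c': node 7→9 (via fail)  ** P2@[19:20]
i=21 'c': node 9→9 (via fail)  ** P2@[20:21]
i=22 'b': node 9→11  ** P4@[20:22]
i=23 'c': node 11→20 (via fail)
i=24 'b': node 20→21
i=25 'b': node 21→22
i=26 'c': node 22→23  ** P7@[22:26]
i=27 'c': node 23→9 (via fail)  ** P2@[26:27]
i=28 'c': node 9→9 (via fail)  ** P2@[27:28]
i=29 'c': node 9→9 (via fail)  ** P2@[28:29]
i=30 'b': node 9→11  ** P4@[28:30]
i=31 'c': node 11→20 (via fail)
i=32 'c': node 20→9 (via fail)  ** P2@[31:32]
i=33 'c': node 9→9 (via fail)  ** P2@[32:33]
i=34 'c': node 9→9 (via fail)  ** P2@[33:34]
i=35 'b': node 9→11  ** P4@[33:35]
i=36 'c': node 11→20 (via fail)
i=37 'c': node 20→9 (via fail)  ** P2@[36:37]
i=38 'b': node 9→11  ** P4@[36:38]
i=39 'c': node 11→20 (via fail)
i=40 'b': node 20→21

All matches (sorted): [[0,0],[2,2],[3,4],[5,0],[5,6],[7,0],[10,5],[16,7],[19,1],[19,7],[20,2],[21,2],[22,4],[26,7],[27,2],[28,2],[29,2],[30,4],[32,2],[33,2],[34,2],[35,4],[37,2],[38,4]]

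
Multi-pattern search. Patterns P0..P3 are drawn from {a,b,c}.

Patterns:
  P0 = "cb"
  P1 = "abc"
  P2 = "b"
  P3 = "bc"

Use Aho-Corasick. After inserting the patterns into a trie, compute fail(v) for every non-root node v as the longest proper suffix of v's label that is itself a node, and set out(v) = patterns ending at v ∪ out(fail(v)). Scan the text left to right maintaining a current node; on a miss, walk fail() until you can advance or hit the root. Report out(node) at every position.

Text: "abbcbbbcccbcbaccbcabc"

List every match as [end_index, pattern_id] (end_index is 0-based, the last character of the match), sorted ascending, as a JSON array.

Construct AC machine:
Trie nodes:
  0='ε' goto a→3 b→6 c→1
  1='c' goto b→2
  2='cb' goto ·  ←P0
  3='a' goto b→4
  4='ab' goto c→5
  5='abc' goto ·  ←P1
  6='b' goto c→7  ←P2
  7='bc' goto ·  ←P3

Failure links (BFS by depth):
  n1('c'): parent n0 fail=0; on 'c' 0 → fail=0;  out ∅∪∅=∅
  n3('a'): parent n0 fail=0; on 'a' 0 → fail=0;  out ∅∪∅=∅
  n6('b'): parent n0 fail=0; on 'b' 0 → fail=0;  out {2}∪∅={2}
  n2('cb'): parent n1 fail=0; on 'b' 0 → fail=6;  out {0}∪{2}={0,2}
  n4('ab'): parent n3 fail=0; on 'b' 0 → fail=6;  out ∅∪{2}={2}
  n7('bc'): parent n6 fail=0; on 'c' 0 → fail=1;  out {3}∪∅={3}
  n5('abc'): parent n4 fail=6; on 'c' 6 → fail=7;  out {1}∪{3}={1,3}

Text stream:
pos 0 'a': at 3
pos 1 'b': at 4  emit P2@[1:1]
pos 2 'b': at 6 (via fail)  emit P2@[2:2]
pos 3 'c': at 7  emit P3@[2:3]
pos 4 'b': at 2 (via fail)  emit P0@[3:4],P2@[4:4]
pos 5 'b': at 6 (via fail)  emit P2@[5:5]
pos 6 'b': at 6 (via fail)  emit P2@[6:6]
pos 7 'c': at 7  emit P3@[6:7]
pos 8 'c': at 1 (via fail)
pos 9 'c': at 1 (via fail)
pos 10 'b': at 2  emit P0@[9:10],P2@[10:10]
pos 11 'c': at 7 (via fail)  emit P3@[10:11]
pos 12 'b': at 2 (via fail)  emit P0@[11:12],P2@[12:12]
pos 13 'a': at 3 (via fail)
pos 14 'c': at 1 (via fail)
pos 15 'c': at 1 (via fail)
pos 16 'b': at 2  emit P0@[15:16],P2@[16:16]
pos 17 'c': at 7 (via fail)  emit P3@[16:17]
pos 18 'a': at 3 (via fail)
pos 19 'b': at 4  emit P2@[19:19]
pos 20 'c': at 5  emit P1@[18:20],P3@[19:20]

All matches (sorted): [[1,2],[2,2],[3,3],[4,0],[4,2],[5,2],[6,2],[7,3],[10,0],[10,2],[11,3],[12,0],[12,2],[16,0],[16,2],[17,3],[19,2],[20,1],[20,3]]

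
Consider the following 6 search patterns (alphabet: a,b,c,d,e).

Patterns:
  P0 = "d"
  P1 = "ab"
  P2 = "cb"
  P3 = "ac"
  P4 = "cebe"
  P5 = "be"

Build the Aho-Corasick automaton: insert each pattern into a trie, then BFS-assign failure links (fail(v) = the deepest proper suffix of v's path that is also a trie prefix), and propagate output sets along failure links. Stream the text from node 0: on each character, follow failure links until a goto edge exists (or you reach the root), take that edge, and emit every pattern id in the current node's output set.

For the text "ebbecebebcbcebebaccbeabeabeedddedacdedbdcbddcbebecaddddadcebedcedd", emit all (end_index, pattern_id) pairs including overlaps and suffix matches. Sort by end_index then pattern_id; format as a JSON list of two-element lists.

Construct AC machine:
Trie nodes:
  0='ε' goto a→2 b→10 c→4 d→1
  1='d' goto ·  ←P0
  2='a' goto b→3 c→6
  3='ab' goto ·  ←P1
  4='c' goto b→5 e→7
  5='cb' goto ·  ←P2
  6='ac' goto ·  ←P3
  7='ce' goto b→8
  8='ceb' goto e→9
  9='cebe' goto ·  ←P4
  10='b' goto e→11
  11='be' goto ·  ←P5

Failure links (BFS by depth):
  fail(1) 'd': from fail(0)=0 chase 'd': 0 ⇒ 0;  out={0}∪out(0)={0}
  fail(2) 'a': from fail(0)=0 chase 'a': 0 ⇒ 0;  out=∅∪out(0)=∅
  fail(4) 'c': from fail(0)=0 chase 'c': 0 ⇒ 0;  out=∅∪out(0)=∅
  fail(10) 'b': from fail(0)=0 chase 'b': 0 ⇒ 0;  out=∅∪out(0)=∅
  fail(3) 'ab': from fail(2)=0 chase 'b': 0 ⇒ 10;  out={1}∪out(10)={1}
  fail(5) 'cb': from fail(4)=0 chase 'b': 0 ⇒ 10;  out={2}∪out(10)={2}
  fail(6) 'ac': from fail(2)=0 chase 'c': 0 ⇒ 4;  out={3}∪out(4)={3}
  fail(7) 'ce': from fail(4)=0 chase 'e': 0 ⇒ 0;  out=∅∪out(0)=∅
  fail(11) 'be': from fail(10)=0 chase 'e': 0 ⇒ 0;  out={5}∪out(0)={5}
  fail(8) 'ceb': from fail(7)=0 chase 'b': 0 ⇒ 10;  out=∅∪out(10)=∅
  fail(9) 'cebe': from fail(8)=10 chase 'e': 10 ⇒ 11;  out={4}∪out(11)={4,5}

Run:
i=0 'e': node 0→0
i=1 'b': node 0→10
i=2 'b': node 10→10 (via fail)
i=3 'e': node 10→11  ** P5@[2:3]
i=4 'c': node 11→4 (via fail)
i=5 'e': node 4→7
i=6 'b': node 7→8
i=7 'e': node 8→9  ** P4@[4:7],P5@[6:7]
i=8 'b': node 9→10 (via fail)
i=9 'c': node 10→4 (via fail)
i=10 'b': node 4→5  ** P2@[9:10]
i=11 'c': node 5→4 (via fail)
i=12 'e': node 4→7
i=13 'b': node 7→8
i=14 'e': node 8→9  ** P4@[11:14],P5@[13:14]
i=15 'b': node 9→10 (via fail)
i=16 'a': node 10→2 (via fail)
i=17 'c': node 2→6  ** P3@[16:17]
i=18 'c': node 6→4 (via fail)
i=19 'b': node 4→5  ** P2@[18:19]
i=20 'e': node 5→11 (via fail)  ** P5@[19:20]
i=21 'a': node 11→2 (via fail)
i=22 'b': node 2→3  ** P1@[21:22]
i=23 'e': node 3→11 (via fail)  ** P5@[22:23]
i=24 'a': node 11→2 (via fail)
i=25 'b': node 2→3  ** P1@[24:25]
i=26 'e': node 3→11 (via fail)  ** P5@[25:26]
i=27 'e': node 11→0 (via fail)
i=28 'd': node 0→1  ** P0@[28:28]
i=29 'd': node 1→1 (via fail)  ** P0@[29:29]
i=30 'd': node 1→1 (via fail)  ** P0@[30:30]
i=31 'e': node 1→0 (via fail)
i=32 'd': node 0→1  ** P0@[32:32]
i=33 'a': node 1→2 (via fail)
i=34 'c': node 2→6  ** P3@[33:34]
i=35 'd': node 6→1 (via fail)  ** P0@[35:35]
i=36 'e': node 1→0 (via fail)
i=37 'd': node 0→1  ** P0@[37:37]
i=38 'b': node 1→10 (via fail)
i=39 'd': node 10→1 (via fail)  ** P0@[39:39]
i=40 'c': node 1→4 (via fail)
i=41 'b': node 4→5  ** P2@[40:41]
i=42 'd': node 5→1 (via fail)  ** P0@[42:42]
i=43 'd': node 1→1 (via fail)  ** P0@[43:43]
i=44 'c': node 1→4 (via fail)
i=45 'b': node 4→5  ** P2@[44:45]
i=46 'e': node 5→11 (via fail)  ** P5@[45:46]
i=47 'b': node 11→10 (via fail)
i=48 'e': node 10→11  ** P5@[47:48]
i=49 'c': node 11→4 (via fail)
i=50 'a': node 4→2 (via fail)
i=51 'd': node 2→1 (via fail)  ** P0@[51:51]
i=52 'd': node 1→1 (via fail)  ** P0@[52:52]
i=53 'd': node 1→1 (via fail)  ** P0@[53:53]
i=54 'd': node 1→1 (via fail)  ** P0@[54:54]
i=55 'a': node 1→2 (via fail)
i=56 'd': node 2→1 (via fail)  ** P0@[56:56]
i=57 'c': node 1→4 (via fail)
i=58 'e': node 4→7
i=59 'b': node 7→8
i=60 'e': node 8→9  ** P4@[57:60],P5@[59:60]
i=61 'd': node 9→1 (via fail)  ** P0@[61:61]
i=62 'c': node 1→4 (via fail)
i=63 'e': node 4→7
i=64 'd': node 7→1 (via fail)  ** P0@[64:64]
i=65 'd': node 1→1 (via fail)  ** P0@[65:65]

Result: [[3,5],[7,4],[7,5],[10,2],[14,4],[14,5],[17,3],[19,2],[20,5],[22,1],[23,5],[25,1],[26,5],[28,0],[29,0],[30,0],[32,0],[34,3],[35,0],[37,0],[39,0],[41,2],[42,0],[43,0],[45,2],[46,5],[48,5],[51,0],[52,0],[53,0],[54,0],[56,0],[60,4],[60,5],[61,0],[64,0],[65,0]]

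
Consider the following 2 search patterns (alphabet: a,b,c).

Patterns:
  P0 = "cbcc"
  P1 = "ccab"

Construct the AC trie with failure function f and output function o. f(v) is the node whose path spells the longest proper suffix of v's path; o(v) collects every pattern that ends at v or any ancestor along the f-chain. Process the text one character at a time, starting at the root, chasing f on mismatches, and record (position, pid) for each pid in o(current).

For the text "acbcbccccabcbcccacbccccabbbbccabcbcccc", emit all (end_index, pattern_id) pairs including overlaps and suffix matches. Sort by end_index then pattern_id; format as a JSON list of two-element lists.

Build:
Trie nodes:
  0='ε' goto c→1
  1='c' goto b→2 c→5
  2='cb' goto c→3
  3='cbc' goto c→4
  4='cbcc' goto ·  [P0 ends]
  5='cc' goto a→6
  6='cca' goto b→7
  7='ccab' goto ·  [P1 ends]

Failure links (BFS by depth):
  fail(1) 'c': from fail(0)=0 chase 'c': 0 ⇒ 0;  out=∅∪out(0)=∅
  fail(2) 'cb': from fail(1)=0 chase 'b': 0 ⇒ 0;  out=∅∪out(0)=∅
  fail(5) 'cc': from fail(1)=0 chase 'c': 0 ⇒ 1;  out=∅∪out(1)=∅
  fail(3) 'cbc': from fail(2)=0 chase 'c': 0 ⇒ 1;  out=∅∪out(1)=∅
  fail(6) 'cca': from fail(5)=1 chase 'a': 1→0 ⇒ 0;  out=∅∪out(0)=∅
  fail(4) 'cbcc': from fail(3)=1 chase 'c': 1 ⇒ 5;  out={0}∪out(5)={0}
  fail(7) 'ccab': from fail(6)=0 chase 'b': 0 ⇒ 0;  out={1}∪out(0)={1}

Text stream:
pos 0 'a': at 0
pos 1 'c': at 1
pos 2 'b': at 2
pos 3 'c': at 3
pos 4 'b': at 2 ·f
pos 5 'c': at 3
pos 6 'c': at 4  ** P0@[3:6]
pos 7 'c': at 5 ·f
pos 8 'c': at 5 ·f
pos 9 'a': at 6
pos 10 'b': at 7  ** P1@[7:10]
pos 11 'c': at 1 ·f
pos 12 'b': at 2
pos 13 'c': at 3
pos 14 'c': at 4  ** P0@[11:14]
pos 15 'c': at 5 ·f
pos 16 'a': at 6
pos 17 'c': at 1 ·f
pos 18 'b': at 2
pos 19 'c': at 3
pos 20 'c': at 4  ** P0@[17:20]
pos 21 'c': at 5 ·f
pos 22 'c': at 5 ·f
pos 23 'a': at 6
pos 24 'b': at 7  ** P1@[21:24]
pos 25 'b': at 0 ·f
pos 26 'b': at 0
pos 27 'b': at 0
pos 28 'c': at 1
pos 29 'c': at 5
pos 30 'a': at 6
pos 31 'b': at 7  ** P1@[28:31]
pos 32 'c': at 1 ·f
pos 33 'b': at 2
pos 34 'c': at 3
pos 35 'c': at 4  ** P0@[32:35]
pos 36 'c': at 5 ·f
pos 37 'c': at 5 ·f

All matches (sorted): [[6,0],[10,1],[14,0],[20,0],[24,1],[31,1],[35,0]]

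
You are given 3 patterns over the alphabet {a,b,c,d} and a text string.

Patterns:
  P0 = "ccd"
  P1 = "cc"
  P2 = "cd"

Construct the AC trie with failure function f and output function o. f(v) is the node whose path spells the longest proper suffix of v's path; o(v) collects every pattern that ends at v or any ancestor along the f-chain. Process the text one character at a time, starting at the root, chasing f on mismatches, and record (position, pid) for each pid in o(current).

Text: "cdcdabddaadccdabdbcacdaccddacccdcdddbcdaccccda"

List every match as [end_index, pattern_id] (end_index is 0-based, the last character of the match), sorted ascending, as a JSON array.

Build:
Trie nodes:
  n0 'ε': c→1
  n1 'c': c→2 d→4
  n2 'cc': d→3  ←P1
  n3 'ccd': ·  ←P0
  n4 'cd': ·  ←P2

BFS fail/out derivation:
  fail(1) 'c': from fail(0)=0 chase 'c': 0 ⇒ 0;  out=∅∪out(0)=∅
  fail(2) 'cc': from fail(1)=0 chase 'c': 0 ⇒ 1;  out={1}∪out(1)={1}
  fail(4) 'cd': from fail(1)=0 chase 'd': 0 ⇒ 0;  out={2}∪out(0)={2}
  fail(3) 'ccd': from fail(2)=1 chase 'd': 1 ⇒ 4;  out={0}∪out(4)={0,2}

Run:
[0] read 'c'  n0⇒n1
[1] read 'd'  n1⇒n4  ** P2@[0:1]
[2] read 'c'  n4⇒n1 ·f
[3] read 'd'  n1⇒n4  ** P2@[2:3]
[4] read 'a'  n4⇒n0 ·f
[5] read 'b'  n0⇒n0
[6] read 'd'  n0⇒n0
[7] read 'd'  n0⇒n0
[8] read 'a'  n0⇒n0
[9] read 'a'  n0⇒n0
[10] read 'd'  n0⇒n0
[11] read 'c'  n0⇒n1
[12] read 'c'  n1⇒n2  ** P1@[11:12]
[13] read 'd'  n2⇒n3  ** P0@[11:13],P2@[12:13]
[14] read 'a'  n3⇒n0 ·f
[15] read 'b'  n0⇒n0
[16] read 'd'  n0⇒n0
[17] read 'b'  n0⇒n0
[18] read 'c'  n0⇒n1
[19] read 'a'  n1⇒n0 ·f
[20] read 'c'  n0⇒n1
[21] read 'd'  n1⇒n4  ** P2@[20:21]
[22] read 'a'  n4⇒n0 ·f
[23] read 'c'  n0⇒n1
[24] read 'c'  n1⇒n2  ** P1@[23:24]
[25] read 'd'  n2⇒n3  ** P0@[23:25],P2@[24:25]
[26] read 'd'  n3⇒n0 ·f
[27] read 'a'  n0⇒n0
[28] read 'c'  n0⇒n1
[29] read 'c'  n1⇒n2  ** P1@[28:29]
[30] read 'c'  n2⇒n2 ·f  ** P1@[29:30]
[31] read 'd'  n2⇒n3  ** P0@[29:31],P2@[30:31]
[32] read 'c'  n3⇒n1 ·f
[33] read 'd'  n1⇒n4  ** P2@[32:33]
[34] read 'd'  n4⇒n0 ·f
[35] read 'd'  n0⇒n0
[36] read 'b'  n0⇒n0
[37] read 'c'  n0⇒n1
[38] read 'd'  n1⇒n4  ** P2@[37:38]
[39] read 'a'  n4⇒n0 ·f
[40] read 'c'  n0⇒n1
[41] read 'c'  n1⇒n2  ** P1@[40:41]
[42] read 'c'  n2⇒n2 ·f  ** P1@[41:42]
[43] read 'c'  n2⇒n2 ·f  ** P1@[42:43]
[44] read 'd'  n2⇒n3  ** P0@[42:44],P2@[43:44]
[45] read 'a'  n3⇒n0 ·f

Matches: [[1,2],[3,2],[12,1],[13,0],[13,2],[21,2],[24,1],[25,0],[25,2],[29,1],[30,1],[31,0],[31,2],[33,2],[38,2],[41,1],[42,1],[43,1],[44,0],[44,2]]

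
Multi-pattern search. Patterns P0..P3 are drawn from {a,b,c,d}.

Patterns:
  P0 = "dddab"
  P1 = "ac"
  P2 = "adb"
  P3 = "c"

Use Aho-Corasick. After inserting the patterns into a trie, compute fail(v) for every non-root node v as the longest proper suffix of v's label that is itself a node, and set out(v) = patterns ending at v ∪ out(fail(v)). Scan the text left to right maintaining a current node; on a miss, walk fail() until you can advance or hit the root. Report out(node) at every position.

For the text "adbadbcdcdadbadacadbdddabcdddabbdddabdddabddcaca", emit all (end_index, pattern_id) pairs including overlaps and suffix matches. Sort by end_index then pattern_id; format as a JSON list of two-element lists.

Build:
Trie (insert patterns):
  n0 'ε': a→6 c→10 d→1
  n1 'd': d→2
  n2 'dd': d→3
  n3 'ddd': a→4
  n4 'ddda': b→5
  n5 'dddab': ·  [P0 ends]
  n6 'a': c→7 d→8
  n7 'ac': ·  [P1 ends]
  n8 'ad': b→9
  n9 'adb': ·  [P2 ends]
  n10 'c': ·  [P3 ends]

Failure links (BFS by depth):
  fail(1) 'd': from fail(0)=0 chase 'd': 0 ⇒ 0;  out=∅∪out(0)=∅
  fail(6) 'a': from fail(0)=0 chase 'a': 0 ⇒ 0;  out=∅∪out(0)=∅
  fail(10) 'c': from fail(0)=0 chase 'c': 0 ⇒ 0;  out={3}∪out(0)={3}
  fail(2) 'dd': from fail(1)=0 chase 'd': 0 ⇒ 1;  out=∅∪out(1)=∅
  fail(7) 'ac': from fail(6)=0 chase 'c': 0 ⇒ 10;  out={1}∪out(10)={1,3}
  fail(8) 'ad': from fail(6)=0 chase 'd': 0 ⇒ 1;  out=∅∪out(1)=∅
  fail(3) 'ddd': from fail(2)=1 chase 'd': 1 ⇒ 2;  out=∅∪out(2)=∅
  fail(9) 'adb': from fail(8)=1 chase 'b': 1→0 ⇒ 0;  out={2}∪out(0)={2}
  fail(4) 'ddda': from fail(3)=2 chase 'a': 2→1→0 ⇒ 6;  out=∅∪out(6)=∅
  fail(5) 'dddab': from fail(4)=6 chase 'b': 6→0 ⇒ 0;  out={0}∪out(0)={0}

Text stream:
pos 0 'a': at 6
pos 1 'd': at 8
pos 2 'b': at 9  ** P2@[0:2]
pos 3 'a': at 6 (fail-walked)
pos 4 'd': at 8
pos 5 'b': at 9  ** P2@[3:5]
pos 6 'c': at 10 (fail-walked)  ** P3@[6:6]
pos 7 'd': at 1 (fail-walked)
pos 8 'c': at 10 (fail-walked)  ** P3@[8:8]
pos 9 'd': at 1 (fail-walked)
pos 10 'a': at 6 (fail-walked)
pos 11 'd': at 8
pos 12 'b': at 9  ** P2@[10:12]
pos 13 'a': at 6 (fail-walked)
pos 14 'd': at 8
pos 15 'a': at 6 (fail-walked)
pos 16 'c': at 7  ** P1@[15:16],P3@[16:16]
pos 17 'a': at 6 (fail-walked)
pos 18 'd': at 8
pos 19 'b': at 9  ** P2@[17:19]
pos 20 'd': at 1 (fail-walked)
pos 21 'd': at 2
pos 22 'd': at 3
pos 23 'a': at 4
pos 24 'b': at 5  ** P0@[20:24]
pos 25 'c': at 10 (fail-walked)  ** P3@[25:25]
pos 26 'd': at 1 (fail-walked)
pos 27 'd': at 2
pos 28 'd': at 3
pos 29 'a': at 4
pos 30 'b': at 5  ** P0@[26:30]
pos 31 'b': at 0 (fail-walked)
pos 32 'd': at 1
pos 33 'd': at 2
pos 34 'd': at 3
pos 35 'a': at 4
pos 36 'b': at 5  ** P0@[32:36]
pos 37 'd': at 1 (fail-walked)
pos 38 'd': at 2
pos 39 'd': at 3
pos 40 'a': at 4
pos 41 'b': at 5  ** P0@[37:41]
pos 42 'd': at 1 (fail-walked)
pos 43 'd': at 2
pos 44 'c': at 10 (fail-walked)  ** P3@[44:44]
pos 45 'a': at 6 (fail-walked)
pos 46 'c': at 7  ** P1@[45:46],P3@[46:46]
pos 47 'a': at 6 (fail-walked)

Result: [[2,2],[5,2],[6,3],[8,3],[12,2],[16,1],[16,3],[19,2],[24,0],[25,3],[30,0],[36,0],[41,0],[44,3],[46,1],[46,3]]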